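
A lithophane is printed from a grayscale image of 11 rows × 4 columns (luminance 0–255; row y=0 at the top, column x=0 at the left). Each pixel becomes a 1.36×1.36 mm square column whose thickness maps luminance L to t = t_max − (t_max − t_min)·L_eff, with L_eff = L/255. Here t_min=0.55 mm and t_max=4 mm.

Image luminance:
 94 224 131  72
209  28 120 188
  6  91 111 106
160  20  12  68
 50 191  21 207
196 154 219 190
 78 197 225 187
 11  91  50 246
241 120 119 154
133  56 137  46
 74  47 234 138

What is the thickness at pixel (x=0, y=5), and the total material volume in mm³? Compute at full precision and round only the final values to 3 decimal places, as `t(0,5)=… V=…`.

span = t_max - t_min = 4 - 0.55 = 3.450
L(0,5) = 196, L_eff = 196/255 = 0.768627
t(0,5) = 4 - 3.450·0.768627 = 1.348
Σt over all 11·4 pixels = 43451/425 ≈ 102.2376471
V = pitch²·Σt = 1.36²·43451/425 = 189.099

t(0,5)=1.348 V=189.099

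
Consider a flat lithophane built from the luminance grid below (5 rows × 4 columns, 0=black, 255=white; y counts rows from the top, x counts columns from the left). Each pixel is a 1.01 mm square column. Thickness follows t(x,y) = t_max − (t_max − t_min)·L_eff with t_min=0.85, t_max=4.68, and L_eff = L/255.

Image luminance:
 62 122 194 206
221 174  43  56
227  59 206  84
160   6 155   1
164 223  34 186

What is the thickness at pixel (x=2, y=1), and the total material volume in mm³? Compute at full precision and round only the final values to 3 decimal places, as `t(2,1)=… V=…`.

span = t_max - t_min = 4.68 - 0.85 = 3.830
L(2,1) = 43, L_eff = 43/255 = 0.168627
t(2,1) = 4.68 - 3.830·0.168627 = 4.034
Σt over all 5·4 pixels = 465837/8500 ≈ 54.8043529
V = pitch²·Σt = 1.01²·465837/8500 = 55.906

t(2,1)=4.034 V=55.906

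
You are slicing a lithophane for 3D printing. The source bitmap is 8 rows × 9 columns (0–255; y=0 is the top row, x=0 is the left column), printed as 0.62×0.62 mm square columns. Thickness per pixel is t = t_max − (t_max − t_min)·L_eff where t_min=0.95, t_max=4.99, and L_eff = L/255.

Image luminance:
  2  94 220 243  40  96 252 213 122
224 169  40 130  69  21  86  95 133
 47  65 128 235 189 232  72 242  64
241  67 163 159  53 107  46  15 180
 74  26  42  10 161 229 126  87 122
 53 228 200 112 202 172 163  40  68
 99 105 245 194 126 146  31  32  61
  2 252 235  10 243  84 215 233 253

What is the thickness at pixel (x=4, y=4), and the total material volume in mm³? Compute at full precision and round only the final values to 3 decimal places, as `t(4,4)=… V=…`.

t(4,4)=2.439 V=81.865

span = t_max - t_min = 4.99 - 0.95 = 4.040
L(4,4) = 161, L_eff = 161/255 = 0.631373
t(4,4) = 4.99 - 4.040·0.631373 = 2.439
Σt over all 8·9 pixels = 54307/255 ≈ 212.9686275
V = pitch²·Σt = 0.62²·54307/255 = 81.865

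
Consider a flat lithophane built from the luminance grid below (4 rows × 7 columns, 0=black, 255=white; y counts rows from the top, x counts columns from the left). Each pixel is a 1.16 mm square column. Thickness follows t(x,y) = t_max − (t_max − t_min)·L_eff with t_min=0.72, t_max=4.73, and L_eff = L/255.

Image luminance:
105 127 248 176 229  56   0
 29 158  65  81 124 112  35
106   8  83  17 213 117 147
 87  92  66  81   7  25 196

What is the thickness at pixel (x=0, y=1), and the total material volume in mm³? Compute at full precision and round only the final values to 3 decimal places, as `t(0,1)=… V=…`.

span = t_max - t_min = 4.73 - 0.72 = 4.010
L(0,1) = 29, L_eff = 29/255 = 0.113725
t(0,1) = 4.73 - 4.010·0.113725 = 4.274
Σt over all 4·7 pixels = 75281/850 ≈ 88.5658824
V = pitch²·Σt = 1.16²·75281/850 = 119.174

t(0,1)=4.274 V=119.174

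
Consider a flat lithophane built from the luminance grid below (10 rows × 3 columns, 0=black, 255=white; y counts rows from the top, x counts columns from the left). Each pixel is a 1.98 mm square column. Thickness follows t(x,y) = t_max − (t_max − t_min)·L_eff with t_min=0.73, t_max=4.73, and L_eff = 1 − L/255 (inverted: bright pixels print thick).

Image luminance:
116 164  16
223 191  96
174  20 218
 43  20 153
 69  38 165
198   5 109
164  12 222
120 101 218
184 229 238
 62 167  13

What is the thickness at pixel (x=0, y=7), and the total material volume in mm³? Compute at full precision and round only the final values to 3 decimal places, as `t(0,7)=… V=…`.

t(0,7)=2.612 V=316.346

span = t_max - t_min = 4.73 - 0.73 = 4.000
L(0,7) = 120, L_eff = 1 - 120/255 = 0.529412 (inverted)
t(0,7) = 4.73 - 4.000·0.529412 = 2.612
Σt over all 10·3 pixels = 41153/510 ≈ 80.6921569
V = pitch²·Σt = 1.98²·41153/510 = 316.346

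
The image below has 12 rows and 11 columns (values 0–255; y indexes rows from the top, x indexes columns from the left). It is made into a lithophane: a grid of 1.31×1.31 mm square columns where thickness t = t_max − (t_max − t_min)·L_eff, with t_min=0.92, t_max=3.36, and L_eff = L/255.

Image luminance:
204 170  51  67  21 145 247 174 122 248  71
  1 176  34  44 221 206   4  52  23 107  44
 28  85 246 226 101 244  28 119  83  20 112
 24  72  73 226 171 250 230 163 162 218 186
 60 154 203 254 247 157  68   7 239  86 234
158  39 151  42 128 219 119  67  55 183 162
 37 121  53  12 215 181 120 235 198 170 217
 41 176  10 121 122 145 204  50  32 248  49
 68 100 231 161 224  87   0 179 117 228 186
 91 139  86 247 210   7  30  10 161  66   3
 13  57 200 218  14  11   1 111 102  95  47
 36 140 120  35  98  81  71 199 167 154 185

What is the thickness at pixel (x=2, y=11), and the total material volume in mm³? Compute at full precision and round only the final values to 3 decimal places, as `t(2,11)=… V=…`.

t(2,11)=2.212 V=497.178

span = t_max - t_min = 3.36 - 0.92 = 2.440
L(2,11) = 120, L_eff = 120/255 = 0.470588
t(2,11) = 3.36 - 2.440·0.470588 = 2.212
Σt over all 12·11 pixels = 615642/2125 ≈ 289.7138824
V = pitch²·Σt = 1.31²·615642/2125 = 497.178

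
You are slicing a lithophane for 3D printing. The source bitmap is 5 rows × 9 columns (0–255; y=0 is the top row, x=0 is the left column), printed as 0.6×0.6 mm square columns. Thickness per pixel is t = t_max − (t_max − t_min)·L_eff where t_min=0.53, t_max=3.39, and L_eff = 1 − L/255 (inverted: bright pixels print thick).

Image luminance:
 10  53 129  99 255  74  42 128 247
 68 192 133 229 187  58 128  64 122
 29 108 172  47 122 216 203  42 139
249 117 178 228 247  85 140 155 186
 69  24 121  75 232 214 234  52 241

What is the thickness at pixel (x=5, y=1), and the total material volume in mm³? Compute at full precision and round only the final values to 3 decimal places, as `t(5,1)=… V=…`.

t(5,1)=1.181 V=33.389

span = t_max - t_min = 3.39 - 0.53 = 2.860
L(5,1) = 58, L_eff = 1 - 58/255 = 0.772549 (inverted)
t(5,1) = 3.39 - 2.860·0.772549 = 1.181
Σt over all 5·9 pixels = 2365073/25500 ≈ 92.7479608
V = pitch²·Σt = 0.6²·2365073/25500 = 33.389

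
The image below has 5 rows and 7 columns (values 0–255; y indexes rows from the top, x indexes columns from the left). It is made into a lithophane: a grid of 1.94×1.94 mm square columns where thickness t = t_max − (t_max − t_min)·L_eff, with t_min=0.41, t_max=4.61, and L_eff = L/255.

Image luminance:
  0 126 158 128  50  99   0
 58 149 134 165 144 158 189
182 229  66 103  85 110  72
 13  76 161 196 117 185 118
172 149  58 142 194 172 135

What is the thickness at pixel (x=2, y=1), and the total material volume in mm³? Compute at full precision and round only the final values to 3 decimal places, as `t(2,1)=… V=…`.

span = t_max - t_min = 4.61 - 0.41 = 4.200
L(2,1) = 134, L_eff = 134/255 = 0.525490
t(2,1) = 4.61 - 4.200·0.525490 = 2.403
Σt over all 5·7 pixels = 154091/1700 ≈ 90.6417647
V = pitch²·Σt = 1.94²·154091/1700 = 341.139

t(2,1)=2.403 V=341.139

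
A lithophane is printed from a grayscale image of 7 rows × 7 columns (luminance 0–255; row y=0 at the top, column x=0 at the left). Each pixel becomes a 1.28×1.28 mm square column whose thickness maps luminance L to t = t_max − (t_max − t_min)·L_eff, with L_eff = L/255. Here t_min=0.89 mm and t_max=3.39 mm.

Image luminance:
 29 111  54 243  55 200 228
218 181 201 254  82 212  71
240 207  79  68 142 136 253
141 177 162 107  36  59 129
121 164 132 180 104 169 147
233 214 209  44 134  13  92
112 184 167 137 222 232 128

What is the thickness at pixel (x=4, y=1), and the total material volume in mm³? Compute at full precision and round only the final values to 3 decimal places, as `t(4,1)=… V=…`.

t(4,1)=2.586 V=156.294

span = t_max - t_min = 3.39 - 0.89 = 2.500
L(4,1) = 82, L_eff = 82/255 = 0.321569
t(4,1) = 3.39 - 2.500·0.321569 = 2.586
Σt over all 7·7 pixels = 486511/5100 ≈ 95.3943137
V = pitch²·Σt = 1.28²·486511/5100 = 156.294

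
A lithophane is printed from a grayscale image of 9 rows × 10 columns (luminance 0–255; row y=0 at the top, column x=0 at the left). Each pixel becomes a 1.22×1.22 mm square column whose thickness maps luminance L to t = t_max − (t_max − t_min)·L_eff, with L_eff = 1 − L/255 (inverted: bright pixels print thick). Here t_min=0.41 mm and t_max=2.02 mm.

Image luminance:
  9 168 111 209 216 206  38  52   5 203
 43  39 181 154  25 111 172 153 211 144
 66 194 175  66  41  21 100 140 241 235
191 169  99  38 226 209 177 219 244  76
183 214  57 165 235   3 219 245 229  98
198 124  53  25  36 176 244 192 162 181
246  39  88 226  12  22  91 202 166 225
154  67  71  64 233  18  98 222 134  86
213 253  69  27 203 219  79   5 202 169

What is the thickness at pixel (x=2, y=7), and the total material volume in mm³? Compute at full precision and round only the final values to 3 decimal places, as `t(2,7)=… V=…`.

t(2,7)=0.858 V=170.688

span = t_max - t_min = 2.02 - 0.41 = 1.610
L(2,7) = 71, L_eff = 1 - 71/255 = 0.721569 (inverted)
t(2,7) = 2.02 - 1.610·0.721569 = 0.858
Σt over all 9·10 pixels = 2924309/25500 ≈ 114.6787843
V = pitch²·Σt = 1.22²·2924309/25500 = 170.688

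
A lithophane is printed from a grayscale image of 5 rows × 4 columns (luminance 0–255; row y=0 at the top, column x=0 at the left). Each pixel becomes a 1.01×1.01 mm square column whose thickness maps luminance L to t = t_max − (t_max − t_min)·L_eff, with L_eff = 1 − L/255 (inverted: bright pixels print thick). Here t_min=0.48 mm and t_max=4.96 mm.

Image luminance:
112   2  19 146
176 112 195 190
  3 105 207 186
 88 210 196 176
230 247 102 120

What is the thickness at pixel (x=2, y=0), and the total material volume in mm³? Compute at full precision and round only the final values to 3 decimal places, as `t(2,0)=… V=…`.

t(2,0)=0.814 V=60.368

span = t_max - t_min = 4.96 - 0.48 = 4.480
L(2,0) = 19, L_eff = 1 - 19/255 = 0.925490 (inverted)
t(2,0) = 4.96 - 4.480·0.925490 = 0.814
Σt over all 5·4 pixels = 22192/375 ≈ 59.1786667
V = pitch²·Σt = 1.01²·22192/375 = 60.368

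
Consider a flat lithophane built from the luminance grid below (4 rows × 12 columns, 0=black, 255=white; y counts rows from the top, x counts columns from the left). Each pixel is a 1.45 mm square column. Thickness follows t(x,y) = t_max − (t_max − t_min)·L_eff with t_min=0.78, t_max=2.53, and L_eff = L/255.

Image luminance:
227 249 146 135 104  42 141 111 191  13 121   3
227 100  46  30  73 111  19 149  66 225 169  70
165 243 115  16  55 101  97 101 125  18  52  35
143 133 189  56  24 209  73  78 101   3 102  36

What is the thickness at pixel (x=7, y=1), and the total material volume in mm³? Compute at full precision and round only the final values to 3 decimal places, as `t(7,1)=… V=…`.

span = t_max - t_min = 2.53 - 0.78 = 1.750
L(7,1) = 149, L_eff = 149/255 = 0.584314
t(7,1) = 2.53 - 1.750·0.584314 = 1.507
Σt over all 4·12 pixels = 221507/2550 ≈ 86.8654902
V = pitch²·Σt = 1.45²·221507/2550 = 182.635

t(7,1)=1.507 V=182.635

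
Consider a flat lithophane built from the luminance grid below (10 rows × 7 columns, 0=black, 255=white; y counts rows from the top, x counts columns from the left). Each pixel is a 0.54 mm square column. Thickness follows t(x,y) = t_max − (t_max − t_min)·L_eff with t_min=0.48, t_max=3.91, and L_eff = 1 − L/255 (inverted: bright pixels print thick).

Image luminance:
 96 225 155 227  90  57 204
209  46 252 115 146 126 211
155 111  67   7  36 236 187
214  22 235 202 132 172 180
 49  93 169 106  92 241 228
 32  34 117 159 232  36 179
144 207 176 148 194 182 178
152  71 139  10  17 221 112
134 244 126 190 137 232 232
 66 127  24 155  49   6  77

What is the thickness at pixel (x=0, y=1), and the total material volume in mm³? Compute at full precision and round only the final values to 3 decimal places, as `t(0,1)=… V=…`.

t(0,1)=3.291 V=47.577

span = t_max - t_min = 3.91 - 0.48 = 3.430
L(0,1) = 209, L_eff = 1 - 209/255 = 0.180392 (inverted)
t(0,1) = 3.91 - 3.430·0.180392 = 3.291
Σt over all 10·7 pixels = 1040144/6375 ≈ 163.1598431
V = pitch²·Σt = 0.54²·1040144/6375 = 47.577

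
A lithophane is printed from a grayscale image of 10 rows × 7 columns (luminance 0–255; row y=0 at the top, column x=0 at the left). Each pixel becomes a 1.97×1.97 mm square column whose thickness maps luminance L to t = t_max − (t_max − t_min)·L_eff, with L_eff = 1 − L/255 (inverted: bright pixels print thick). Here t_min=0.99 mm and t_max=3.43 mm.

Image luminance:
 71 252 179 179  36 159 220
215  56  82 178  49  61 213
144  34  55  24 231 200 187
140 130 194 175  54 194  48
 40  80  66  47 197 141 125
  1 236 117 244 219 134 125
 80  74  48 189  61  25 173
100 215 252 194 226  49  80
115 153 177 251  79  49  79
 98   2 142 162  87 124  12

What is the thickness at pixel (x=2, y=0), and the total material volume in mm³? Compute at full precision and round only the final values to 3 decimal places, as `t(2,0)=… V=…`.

t(2,0)=2.703 V=596.773

span = t_max - t_min = 3.43 - 0.99 = 2.440
L(2,0) = 179, L_eff = 1 - 179/255 = 0.298039 (inverted)
t(2,0) = 3.43 - 2.440·0.298039 = 2.703
Σt over all 10·7 pixels = 1960591/12750 ≈ 153.7718431
V = pitch²·Σt = 1.97²·1960591/12750 = 596.773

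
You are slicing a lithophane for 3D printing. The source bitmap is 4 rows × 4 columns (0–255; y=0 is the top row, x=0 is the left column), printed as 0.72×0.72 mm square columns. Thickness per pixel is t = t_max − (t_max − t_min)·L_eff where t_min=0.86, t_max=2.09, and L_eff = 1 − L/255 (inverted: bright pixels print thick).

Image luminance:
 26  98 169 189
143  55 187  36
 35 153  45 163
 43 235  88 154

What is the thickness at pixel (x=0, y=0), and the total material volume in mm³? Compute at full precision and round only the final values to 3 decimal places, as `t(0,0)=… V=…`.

t(0,0)=0.985 V=11.682

span = t_max - t_min = 2.09 - 0.86 = 1.230
L(0,0) = 26, L_eff = 1 - 26/255 = 0.898039 (inverted)
t(0,0) = 2.09 - 1.230·0.898039 = 0.985
Σt over all 4·4 pixels = 22.534
V = pitch²·Σt = 0.72²·22.534 = 11.682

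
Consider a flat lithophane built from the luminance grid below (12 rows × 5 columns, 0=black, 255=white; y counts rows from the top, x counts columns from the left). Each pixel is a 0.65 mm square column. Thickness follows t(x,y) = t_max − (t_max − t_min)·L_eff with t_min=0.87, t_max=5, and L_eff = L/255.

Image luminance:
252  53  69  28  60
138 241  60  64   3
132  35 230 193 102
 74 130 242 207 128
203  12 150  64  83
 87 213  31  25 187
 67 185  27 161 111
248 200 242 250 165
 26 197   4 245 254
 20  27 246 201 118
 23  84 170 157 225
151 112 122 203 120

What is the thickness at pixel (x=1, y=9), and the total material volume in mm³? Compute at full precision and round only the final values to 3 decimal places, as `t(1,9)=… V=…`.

t(1,9)=4.563 V=72.986

span = t_max - t_min = 5 - 0.87 = 4.130
L(1,9) = 27, L_eff = 27/255 = 0.105882
t(1,9) = 5 - 4.130·0.105882 = 4.563
Σt over all 12·5 pixels = 1468353/8500 ≈ 172.7474118
V = pitch²·Σt = 0.65²·1468353/8500 = 72.986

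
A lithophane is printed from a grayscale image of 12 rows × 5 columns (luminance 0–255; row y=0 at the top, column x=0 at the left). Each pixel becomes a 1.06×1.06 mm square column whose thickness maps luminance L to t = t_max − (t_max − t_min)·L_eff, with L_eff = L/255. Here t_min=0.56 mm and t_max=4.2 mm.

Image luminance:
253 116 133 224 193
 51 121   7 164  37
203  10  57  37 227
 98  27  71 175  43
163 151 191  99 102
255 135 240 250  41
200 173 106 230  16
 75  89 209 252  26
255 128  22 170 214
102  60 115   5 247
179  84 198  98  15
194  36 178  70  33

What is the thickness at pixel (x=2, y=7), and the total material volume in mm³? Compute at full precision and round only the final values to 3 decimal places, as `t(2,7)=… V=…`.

t(2,7)=1.217 V=160.402

span = t_max - t_min = 4.2 - 0.56 = 3.640
L(2,7) = 209, L_eff = 209/255 = 0.819608
t(2,7) = 4.2 - 3.640·0.819608 = 1.217
Σt over all 12·5 pixels = 303359/2125 ≈ 142.7571765
V = pitch²·Σt = 1.06²·303359/2125 = 160.402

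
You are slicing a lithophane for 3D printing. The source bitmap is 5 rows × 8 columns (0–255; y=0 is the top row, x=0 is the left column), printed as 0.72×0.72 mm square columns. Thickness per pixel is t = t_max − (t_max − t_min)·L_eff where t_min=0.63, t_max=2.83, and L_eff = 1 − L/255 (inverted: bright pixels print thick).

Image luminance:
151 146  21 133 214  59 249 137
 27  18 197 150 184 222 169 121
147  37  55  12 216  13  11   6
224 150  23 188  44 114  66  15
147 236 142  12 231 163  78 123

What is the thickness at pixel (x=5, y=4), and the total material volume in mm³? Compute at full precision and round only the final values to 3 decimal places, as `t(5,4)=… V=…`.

t(5,4)=2.036 V=33.865

span = t_max - t_min = 2.83 - 0.63 = 2.200
L(5,4) = 163, L_eff = 1 - 163/255 = 0.360784 (inverted)
t(5,4) = 2.83 - 2.200·0.360784 = 2.036
Σt over all 5·8 pixels = 83291/1275 ≈ 65.3262745
V = pitch²·Σt = 0.72²·83291/1275 = 33.865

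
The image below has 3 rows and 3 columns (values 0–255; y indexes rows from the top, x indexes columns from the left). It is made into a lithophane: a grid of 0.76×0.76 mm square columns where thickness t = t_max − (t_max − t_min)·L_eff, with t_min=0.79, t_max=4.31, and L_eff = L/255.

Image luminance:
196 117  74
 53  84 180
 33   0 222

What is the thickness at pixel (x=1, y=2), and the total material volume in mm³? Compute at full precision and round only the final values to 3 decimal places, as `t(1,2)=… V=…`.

t(1,2)=4.310 V=14.759

span = t_max - t_min = 4.31 - 0.79 = 3.520
L(1,2) = 0, L_eff = 0/255 = 0.000000
t(1,2) = 4.31 - 3.520·0.000000 = 4.310
Σt over all 3·3 pixels = 651577/25500 ≈ 25.5520392
V = pitch²·Σt = 0.76²·651577/25500 = 14.759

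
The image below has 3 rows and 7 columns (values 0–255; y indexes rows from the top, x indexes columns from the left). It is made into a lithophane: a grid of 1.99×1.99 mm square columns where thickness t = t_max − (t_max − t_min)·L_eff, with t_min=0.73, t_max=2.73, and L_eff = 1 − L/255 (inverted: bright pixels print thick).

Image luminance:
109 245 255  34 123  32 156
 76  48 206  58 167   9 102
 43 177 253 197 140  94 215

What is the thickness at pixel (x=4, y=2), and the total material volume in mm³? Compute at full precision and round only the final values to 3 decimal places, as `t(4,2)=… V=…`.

t(4,2)=1.828 V=145.781

span = t_max - t_min = 2.73 - 0.73 = 2.000
L(4,2) = 140, L_eff = 1 - 140/255 = 0.450980 (inverted)
t(4,2) = 2.73 - 2.000·0.450980 = 1.828
Σt over all 3·7 pixels = 62581/1700 ≈ 36.8123529
V = pitch²·Σt = 1.99²·62581/1700 = 145.781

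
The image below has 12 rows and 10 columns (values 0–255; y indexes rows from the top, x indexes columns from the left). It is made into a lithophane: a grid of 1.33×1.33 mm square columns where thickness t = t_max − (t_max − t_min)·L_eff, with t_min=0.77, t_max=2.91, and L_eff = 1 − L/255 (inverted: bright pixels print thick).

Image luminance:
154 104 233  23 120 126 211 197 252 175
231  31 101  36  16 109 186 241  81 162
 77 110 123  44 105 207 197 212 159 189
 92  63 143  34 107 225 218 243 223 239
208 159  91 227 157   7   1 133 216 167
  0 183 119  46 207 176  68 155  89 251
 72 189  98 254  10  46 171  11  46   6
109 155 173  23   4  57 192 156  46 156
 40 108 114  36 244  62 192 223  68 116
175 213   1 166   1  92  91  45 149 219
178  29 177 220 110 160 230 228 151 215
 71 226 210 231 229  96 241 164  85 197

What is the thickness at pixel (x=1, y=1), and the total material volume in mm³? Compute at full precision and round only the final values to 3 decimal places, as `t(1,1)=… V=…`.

t(1,1)=1.030 V=404.468

span = t_max - t_min = 2.91 - 0.77 = 2.140
L(1,1) = 31, L_eff = 1 - 31/255 = 0.878431 (inverted)
t(1,1) = 2.91 - 2.140·0.878431 = 1.030
Σt over all 12·10 pixels = 485892/2125 ≈ 228.6550588
V = pitch²·Σt = 1.33²·485892/2125 = 404.468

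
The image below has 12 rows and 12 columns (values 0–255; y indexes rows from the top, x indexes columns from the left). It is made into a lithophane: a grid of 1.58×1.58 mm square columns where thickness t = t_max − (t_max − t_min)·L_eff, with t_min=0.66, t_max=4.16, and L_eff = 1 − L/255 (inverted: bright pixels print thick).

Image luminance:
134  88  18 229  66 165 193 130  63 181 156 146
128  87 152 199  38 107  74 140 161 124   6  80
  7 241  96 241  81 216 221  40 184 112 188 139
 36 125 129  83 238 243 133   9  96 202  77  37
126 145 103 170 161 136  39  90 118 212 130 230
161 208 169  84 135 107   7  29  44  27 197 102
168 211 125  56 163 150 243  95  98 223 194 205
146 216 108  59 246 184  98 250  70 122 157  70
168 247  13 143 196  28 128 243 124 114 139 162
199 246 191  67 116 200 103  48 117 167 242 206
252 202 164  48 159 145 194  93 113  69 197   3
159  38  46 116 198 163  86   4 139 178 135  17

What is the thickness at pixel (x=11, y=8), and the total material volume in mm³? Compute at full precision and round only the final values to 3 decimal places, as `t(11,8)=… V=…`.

t(11,8)=2.884 V=893.454

span = t_max - t_min = 4.16 - 0.66 = 3.500
L(11,8) = 162, L_eff = 1 - 162/255 = 0.364706 (inverted)
t(11,8) = 4.16 - 3.500·0.364706 = 2.884
Σt over all 12·12 pixels = 912637/2550 ≈ 357.8968627
V = pitch²·Σt = 1.58²·912637/2550 = 893.454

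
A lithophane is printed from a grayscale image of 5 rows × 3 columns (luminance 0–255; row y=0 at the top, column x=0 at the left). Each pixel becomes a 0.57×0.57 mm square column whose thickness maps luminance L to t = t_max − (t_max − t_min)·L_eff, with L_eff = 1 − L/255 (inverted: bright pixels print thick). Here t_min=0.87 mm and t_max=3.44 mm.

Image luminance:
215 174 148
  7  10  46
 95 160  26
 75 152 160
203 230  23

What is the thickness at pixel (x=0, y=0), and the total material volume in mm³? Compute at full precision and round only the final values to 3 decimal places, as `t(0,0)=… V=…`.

t(0,0)=3.037 V=9.885

span = t_max - t_min = 3.44 - 0.87 = 2.570
L(0,0) = 215, L_eff = 1 - 215/255 = 0.156863 (inverted)
t(0,0) = 3.44 - 2.570·0.156863 = 3.037
Σt over all 5·3 pixels = 775843/25500 ≈ 30.4252157
V = pitch²·Σt = 0.57²·775843/25500 = 9.885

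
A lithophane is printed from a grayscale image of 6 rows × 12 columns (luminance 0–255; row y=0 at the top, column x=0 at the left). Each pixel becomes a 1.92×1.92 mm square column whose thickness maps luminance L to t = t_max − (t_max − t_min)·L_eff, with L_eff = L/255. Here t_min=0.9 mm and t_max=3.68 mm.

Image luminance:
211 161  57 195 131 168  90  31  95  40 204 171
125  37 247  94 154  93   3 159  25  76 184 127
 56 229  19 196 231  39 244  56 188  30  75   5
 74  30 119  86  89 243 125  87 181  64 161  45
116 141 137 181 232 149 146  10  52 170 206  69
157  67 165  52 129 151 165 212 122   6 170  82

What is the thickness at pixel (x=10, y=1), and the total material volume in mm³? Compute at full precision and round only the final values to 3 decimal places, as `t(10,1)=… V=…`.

span = t_max - t_min = 3.68 - 0.9 = 2.780
L(10,1) = 184, L_eff = 184/255 = 0.721569
t(10,1) = 3.68 - 2.780·0.721569 = 1.674
Σt over all 6·12 pixels = 725899/4250 ≈ 170.7997647
V = pitch²·Σt = 1.92²·725899/4250 = 629.636

t(10,1)=1.674 V=629.636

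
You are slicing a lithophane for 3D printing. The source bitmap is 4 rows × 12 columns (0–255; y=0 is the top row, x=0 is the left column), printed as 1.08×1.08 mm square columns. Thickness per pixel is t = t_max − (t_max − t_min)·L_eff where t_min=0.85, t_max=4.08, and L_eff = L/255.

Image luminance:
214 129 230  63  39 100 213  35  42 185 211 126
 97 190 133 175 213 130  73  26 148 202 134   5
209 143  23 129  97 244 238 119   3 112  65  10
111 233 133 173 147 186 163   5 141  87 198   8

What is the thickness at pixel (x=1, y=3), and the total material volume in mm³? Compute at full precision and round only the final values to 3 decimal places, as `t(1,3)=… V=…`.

t(1,3)=1.129 V=138.452

span = t_max - t_min = 4.08 - 0.85 = 3.230
L(1,3) = 233, L_eff = 233/255 = 0.913725
t(1,3) = 4.08 - 3.230·0.913725 = 1.129
Σt over all 4·12 pixels = 118.7
V = pitch²·Σt = 1.08²·118.7 = 138.452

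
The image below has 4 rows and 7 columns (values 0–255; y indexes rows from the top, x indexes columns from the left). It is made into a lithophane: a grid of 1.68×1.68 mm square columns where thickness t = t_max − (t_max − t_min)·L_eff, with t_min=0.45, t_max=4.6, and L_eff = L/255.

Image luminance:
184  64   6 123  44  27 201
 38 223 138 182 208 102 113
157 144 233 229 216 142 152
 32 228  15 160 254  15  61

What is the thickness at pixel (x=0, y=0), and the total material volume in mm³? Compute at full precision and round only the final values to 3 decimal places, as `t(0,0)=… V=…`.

t(0,0)=1.605 V=193.986

span = t_max - t_min = 4.6 - 0.45 = 4.150
L(0,0) = 184, L_eff = 184/255 = 0.721569
t(0,0) = 4.6 - 4.150·0.721569 = 1.605
Σt over all 4·7 pixels = 350527/5100 ≈ 68.7307843
V = pitch²·Σt = 1.68²·350527/5100 = 193.986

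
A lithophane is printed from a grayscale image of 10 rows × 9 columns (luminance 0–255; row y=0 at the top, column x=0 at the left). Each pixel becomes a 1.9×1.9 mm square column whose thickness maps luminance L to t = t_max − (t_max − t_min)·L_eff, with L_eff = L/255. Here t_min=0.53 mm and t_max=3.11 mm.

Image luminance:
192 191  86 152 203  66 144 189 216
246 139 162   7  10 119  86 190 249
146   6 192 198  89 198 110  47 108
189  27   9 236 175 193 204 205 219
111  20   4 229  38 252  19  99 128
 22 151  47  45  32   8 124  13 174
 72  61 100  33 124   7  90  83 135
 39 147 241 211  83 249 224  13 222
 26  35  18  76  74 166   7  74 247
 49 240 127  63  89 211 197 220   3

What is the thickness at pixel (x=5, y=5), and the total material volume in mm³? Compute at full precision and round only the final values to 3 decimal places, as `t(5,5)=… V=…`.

span = t_max - t_min = 3.11 - 0.53 = 2.580
L(5,5) = 8, L_eff = 8/255 = 0.031373
t(5,5) = 3.11 - 2.580·0.031373 = 3.029
Σt over all 10·9 pixels = 145293/850 ≈ 170.9329412
V = pitch²·Σt = 1.9²·145293/850 = 617.068

t(5,5)=3.029 V=617.068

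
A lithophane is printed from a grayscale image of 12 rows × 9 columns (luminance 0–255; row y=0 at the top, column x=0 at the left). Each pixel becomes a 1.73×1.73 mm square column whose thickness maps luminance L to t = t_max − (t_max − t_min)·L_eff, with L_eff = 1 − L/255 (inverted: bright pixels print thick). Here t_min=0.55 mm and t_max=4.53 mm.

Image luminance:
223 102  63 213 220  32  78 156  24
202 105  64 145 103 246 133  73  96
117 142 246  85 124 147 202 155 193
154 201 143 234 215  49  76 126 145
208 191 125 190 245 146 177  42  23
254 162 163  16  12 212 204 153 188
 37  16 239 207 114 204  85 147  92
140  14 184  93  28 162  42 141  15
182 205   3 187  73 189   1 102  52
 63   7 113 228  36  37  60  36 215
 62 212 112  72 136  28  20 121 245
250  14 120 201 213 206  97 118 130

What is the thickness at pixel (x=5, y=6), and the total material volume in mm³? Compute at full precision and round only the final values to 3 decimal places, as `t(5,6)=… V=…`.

span = t_max - t_min = 4.53 - 0.55 = 3.980
L(5,6) = 204, L_eff = 1 - 204/255 = 0.200000 (inverted)
t(5,6) = 4.53 - 3.980·0.200000 = 3.734
Σt over all 12·9 pixels = 3513301/12750 ≈ 275.5530196
V = pitch²·Σt = 1.73²·3513301/12750 = 824.703

t(5,6)=3.734 V=824.703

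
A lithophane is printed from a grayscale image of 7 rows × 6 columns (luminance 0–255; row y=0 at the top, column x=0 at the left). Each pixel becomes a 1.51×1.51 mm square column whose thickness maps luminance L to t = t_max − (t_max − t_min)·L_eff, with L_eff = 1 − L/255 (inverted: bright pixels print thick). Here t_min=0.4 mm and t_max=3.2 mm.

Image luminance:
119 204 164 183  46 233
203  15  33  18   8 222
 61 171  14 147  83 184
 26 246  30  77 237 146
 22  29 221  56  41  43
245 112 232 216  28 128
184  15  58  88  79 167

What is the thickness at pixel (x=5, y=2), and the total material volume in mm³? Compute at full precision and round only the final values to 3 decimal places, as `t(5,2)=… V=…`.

span = t_max - t_min = 3.2 - 0.4 = 2.800
L(5,2) = 184, L_eff = 1 - 184/255 = 0.278431 (inverted)
t(5,2) = 3.2 - 2.800·0.278431 = 2.420
Σt over all 7·6 pixels = 89096/1275 ≈ 69.8792157
V = pitch²·Σt = 1.51²·89096/1275 = 159.332

t(5,2)=2.420 V=159.332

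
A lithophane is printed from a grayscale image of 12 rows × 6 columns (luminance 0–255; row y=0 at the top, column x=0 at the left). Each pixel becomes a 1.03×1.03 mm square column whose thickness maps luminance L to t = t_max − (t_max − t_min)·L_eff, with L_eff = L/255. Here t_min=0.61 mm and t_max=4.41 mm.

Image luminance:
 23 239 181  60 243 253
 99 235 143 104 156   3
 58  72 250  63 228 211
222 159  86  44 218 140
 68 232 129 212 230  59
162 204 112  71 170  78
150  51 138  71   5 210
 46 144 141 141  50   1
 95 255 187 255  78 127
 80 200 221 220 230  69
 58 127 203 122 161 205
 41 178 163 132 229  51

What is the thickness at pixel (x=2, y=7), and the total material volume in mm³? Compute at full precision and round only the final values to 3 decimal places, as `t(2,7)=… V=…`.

t(2,7)=2.309 V=177.940

span = t_max - t_min = 4.41 - 0.61 = 3.800
L(2,7) = 141, L_eff = 141/255 = 0.552941
t(2,7) = 4.41 - 3.800·0.552941 = 2.309
Σt over all 12·6 pixels = 8554/51 ≈ 167.7254902
V = pitch²·Σt = 1.03²·8554/51 = 177.940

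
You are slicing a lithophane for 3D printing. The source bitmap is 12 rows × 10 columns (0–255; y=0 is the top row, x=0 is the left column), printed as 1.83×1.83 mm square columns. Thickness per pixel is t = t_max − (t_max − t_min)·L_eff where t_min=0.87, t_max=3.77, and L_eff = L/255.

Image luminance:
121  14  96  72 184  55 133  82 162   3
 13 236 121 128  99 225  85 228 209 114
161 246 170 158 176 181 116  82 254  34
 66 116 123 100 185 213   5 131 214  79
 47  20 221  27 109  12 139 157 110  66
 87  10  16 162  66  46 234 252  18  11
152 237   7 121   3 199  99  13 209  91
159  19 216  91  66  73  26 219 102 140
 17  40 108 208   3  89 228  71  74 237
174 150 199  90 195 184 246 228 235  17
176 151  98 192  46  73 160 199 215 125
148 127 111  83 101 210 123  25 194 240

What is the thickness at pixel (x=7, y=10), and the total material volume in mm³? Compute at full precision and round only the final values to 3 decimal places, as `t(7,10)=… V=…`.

span = t_max - t_min = 3.77 - 0.87 = 2.900
L(7,10) = 199, L_eff = 199/255 = 0.780392
t(7,10) = 3.77 - 2.900·0.780392 = 1.507
Σt over all 12·10 pixels = 120582/425 ≈ 283.7223529
V = pitch²·Σt = 1.83²·120582/425 = 950.158

t(7,10)=1.507 V=950.158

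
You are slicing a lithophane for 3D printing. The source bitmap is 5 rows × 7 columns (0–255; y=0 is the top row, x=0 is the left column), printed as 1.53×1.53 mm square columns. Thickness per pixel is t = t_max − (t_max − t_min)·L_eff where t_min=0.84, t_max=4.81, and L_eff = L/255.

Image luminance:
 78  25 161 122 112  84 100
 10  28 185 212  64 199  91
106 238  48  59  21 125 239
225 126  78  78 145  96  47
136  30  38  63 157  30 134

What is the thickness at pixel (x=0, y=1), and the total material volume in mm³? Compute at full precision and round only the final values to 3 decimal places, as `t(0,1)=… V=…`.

t(0,1)=4.654 V=259.610

span = t_max - t_min = 4.81 - 0.84 = 3.970
L(0,1) = 10, L_eff = 10/255 = 0.039216
t(0,1) = 4.81 - 3.970·0.039216 = 4.654
Σt over all 5·7 pixels = 188533/1700 ≈ 110.9017647
V = pitch²·Σt = 1.53²·188533/1700 = 259.610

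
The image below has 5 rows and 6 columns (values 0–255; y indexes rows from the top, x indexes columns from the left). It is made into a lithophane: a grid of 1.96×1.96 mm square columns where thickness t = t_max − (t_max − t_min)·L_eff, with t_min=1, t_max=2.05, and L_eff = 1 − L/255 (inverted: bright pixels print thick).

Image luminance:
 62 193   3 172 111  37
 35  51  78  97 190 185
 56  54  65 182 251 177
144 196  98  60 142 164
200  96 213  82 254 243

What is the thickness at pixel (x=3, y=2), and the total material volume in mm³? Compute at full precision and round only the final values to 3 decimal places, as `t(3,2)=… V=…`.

t(3,2)=1.749 V=176.797

span = t_max - t_min = 2.05 - 1 = 1.050
L(3,2) = 182, L_eff = 1 - 182/255 = 0.286275 (inverted)
t(3,2) = 2.05 - 1.050·0.286275 = 1.749
Σt over all 5·6 pixels = 78237/1700 ≈ 46.0217647
V = pitch²·Σt = 1.96²·78237/1700 = 176.797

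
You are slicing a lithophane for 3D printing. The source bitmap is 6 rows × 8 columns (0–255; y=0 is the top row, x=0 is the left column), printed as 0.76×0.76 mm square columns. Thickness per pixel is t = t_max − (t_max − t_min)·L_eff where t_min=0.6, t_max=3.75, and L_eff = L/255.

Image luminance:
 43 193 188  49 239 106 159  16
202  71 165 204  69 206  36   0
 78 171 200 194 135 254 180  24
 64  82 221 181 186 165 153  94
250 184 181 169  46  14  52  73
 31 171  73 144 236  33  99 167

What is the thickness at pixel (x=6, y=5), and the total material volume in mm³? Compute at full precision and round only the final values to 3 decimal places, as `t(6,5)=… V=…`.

span = t_max - t_min = 3.75 - 0.6 = 3.150
L(6,5) = 99, L_eff = 99/255 = 0.388235
t(6,5) = 3.75 - 3.150·0.388235 = 2.527
Σt over all 6·8 pixels = 174729/1700 ≈ 102.7817647
V = pitch²·Σt = 0.76²·174729/1700 = 59.367

t(6,5)=2.527 V=59.367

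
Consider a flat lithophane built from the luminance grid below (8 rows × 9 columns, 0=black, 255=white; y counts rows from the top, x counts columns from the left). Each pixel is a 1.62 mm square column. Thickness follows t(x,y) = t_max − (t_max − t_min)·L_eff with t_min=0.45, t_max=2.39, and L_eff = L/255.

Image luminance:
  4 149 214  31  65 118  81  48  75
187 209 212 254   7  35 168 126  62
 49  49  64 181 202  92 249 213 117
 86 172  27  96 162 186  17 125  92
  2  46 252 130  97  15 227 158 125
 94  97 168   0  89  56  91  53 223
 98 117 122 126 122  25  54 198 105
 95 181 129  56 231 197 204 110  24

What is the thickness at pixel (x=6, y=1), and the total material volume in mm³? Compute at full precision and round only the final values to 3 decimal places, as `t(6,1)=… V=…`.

span = t_max - t_min = 2.39 - 0.45 = 1.940
L(6,1) = 168, L_eff = 168/255 = 0.658824
t(6,1) = 2.39 - 1.940·0.658824 = 1.112
Σt over all 8·9 pixels = 1384943/12750 ≈ 108.6229804
V = pitch²·Σt = 1.62²·1384943/12750 = 285.070

t(6,1)=1.112 V=285.070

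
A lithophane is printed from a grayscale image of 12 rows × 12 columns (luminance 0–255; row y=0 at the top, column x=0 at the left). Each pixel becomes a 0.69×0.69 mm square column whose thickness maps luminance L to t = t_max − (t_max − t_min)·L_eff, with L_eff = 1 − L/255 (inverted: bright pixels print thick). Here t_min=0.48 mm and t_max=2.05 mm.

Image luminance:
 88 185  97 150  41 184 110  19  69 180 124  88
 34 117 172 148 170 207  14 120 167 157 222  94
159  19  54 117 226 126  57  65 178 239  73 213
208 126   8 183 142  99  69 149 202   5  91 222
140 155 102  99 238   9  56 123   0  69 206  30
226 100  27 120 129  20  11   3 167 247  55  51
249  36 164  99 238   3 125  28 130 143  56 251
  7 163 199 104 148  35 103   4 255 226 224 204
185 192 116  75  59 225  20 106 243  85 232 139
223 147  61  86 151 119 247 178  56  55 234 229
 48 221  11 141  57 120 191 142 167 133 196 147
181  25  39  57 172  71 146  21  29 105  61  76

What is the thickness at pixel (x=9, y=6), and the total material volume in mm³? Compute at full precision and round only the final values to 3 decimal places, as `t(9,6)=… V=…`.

span = t_max - t_min = 2.05 - 0.48 = 1.570
L(9,6) = 143, L_eff = 1 - 143/255 = 0.439216 (inverted)
t(9,6) = 2.05 - 1.570·0.439216 = 1.360
Σt over all 12·12 pixels = 1130812/6375 ≈ 177.3822745
V = pitch²·Σt = 0.69²·1130812/6375 = 84.452

t(9,6)=1.360 V=84.452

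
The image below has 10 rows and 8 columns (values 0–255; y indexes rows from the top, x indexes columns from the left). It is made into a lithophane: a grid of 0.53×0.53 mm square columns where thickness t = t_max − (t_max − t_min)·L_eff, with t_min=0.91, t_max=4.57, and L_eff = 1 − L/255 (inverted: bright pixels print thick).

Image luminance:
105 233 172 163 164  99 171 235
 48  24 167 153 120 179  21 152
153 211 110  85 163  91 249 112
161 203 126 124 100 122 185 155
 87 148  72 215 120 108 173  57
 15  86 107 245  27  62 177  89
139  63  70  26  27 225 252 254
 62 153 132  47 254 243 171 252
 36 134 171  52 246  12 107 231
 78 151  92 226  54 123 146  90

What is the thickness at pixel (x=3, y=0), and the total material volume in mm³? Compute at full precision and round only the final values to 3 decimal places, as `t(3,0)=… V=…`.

span = t_max - t_min = 4.57 - 0.91 = 3.660
L(3,0) = 163, L_eff = 1 - 163/255 = 0.360784 (inverted)
t(3,0) = 4.57 - 3.660·0.360784 = 3.250
Σt over all 10·8 pixels = 959843/4250 ≈ 225.8454118
V = pitch²·Σt = 0.53²·959843/4250 = 63.440

t(3,0)=3.250 V=63.440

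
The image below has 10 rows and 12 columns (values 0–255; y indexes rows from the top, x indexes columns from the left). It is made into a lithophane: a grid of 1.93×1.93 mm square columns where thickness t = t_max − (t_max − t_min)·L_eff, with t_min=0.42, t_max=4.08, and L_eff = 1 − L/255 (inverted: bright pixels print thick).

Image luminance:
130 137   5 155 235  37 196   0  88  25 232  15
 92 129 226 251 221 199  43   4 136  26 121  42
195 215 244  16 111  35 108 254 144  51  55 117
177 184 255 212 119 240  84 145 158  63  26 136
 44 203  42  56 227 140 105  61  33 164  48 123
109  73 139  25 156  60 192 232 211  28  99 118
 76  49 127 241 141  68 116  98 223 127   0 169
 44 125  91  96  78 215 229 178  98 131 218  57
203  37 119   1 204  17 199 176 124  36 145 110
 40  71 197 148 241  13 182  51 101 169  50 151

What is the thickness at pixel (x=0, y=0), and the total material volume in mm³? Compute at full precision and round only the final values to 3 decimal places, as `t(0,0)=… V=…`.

span = t_max - t_min = 4.08 - 0.42 = 3.660
L(0,0) = 130, L_eff = 1 - 130/255 = 0.490196 (inverted)
t(0,0) = 4.08 - 3.660·0.490196 = 2.286
Σt over all 10·12 pixels = 1102177/4250 ≈ 259.3357647
V = pitch²·Σt = 1.93²·1102177/4250 = 966.000

t(0,0)=2.286 V=966.000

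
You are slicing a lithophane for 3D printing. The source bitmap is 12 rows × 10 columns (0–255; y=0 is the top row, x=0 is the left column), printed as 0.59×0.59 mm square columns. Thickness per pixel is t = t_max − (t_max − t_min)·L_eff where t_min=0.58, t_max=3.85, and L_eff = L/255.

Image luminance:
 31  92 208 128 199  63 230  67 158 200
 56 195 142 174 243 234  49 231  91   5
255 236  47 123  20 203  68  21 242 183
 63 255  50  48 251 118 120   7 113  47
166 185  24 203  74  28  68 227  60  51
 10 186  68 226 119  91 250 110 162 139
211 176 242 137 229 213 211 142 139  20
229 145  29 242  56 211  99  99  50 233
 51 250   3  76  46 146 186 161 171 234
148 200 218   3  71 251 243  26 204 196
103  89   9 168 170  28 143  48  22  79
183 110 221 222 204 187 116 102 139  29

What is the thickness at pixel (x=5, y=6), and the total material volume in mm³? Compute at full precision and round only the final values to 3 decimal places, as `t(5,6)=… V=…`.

t(5,6)=1.119 V=89.034

span = t_max - t_min = 3.85 - 0.58 = 3.270
L(5,6) = 213, L_eff = 213/255 = 0.835294
t(5,6) = 3.85 - 3.270·0.835294 = 1.119
Σt over all 12·10 pixels = 255.772
V = pitch²·Σt = 0.59²·255.772 = 89.034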